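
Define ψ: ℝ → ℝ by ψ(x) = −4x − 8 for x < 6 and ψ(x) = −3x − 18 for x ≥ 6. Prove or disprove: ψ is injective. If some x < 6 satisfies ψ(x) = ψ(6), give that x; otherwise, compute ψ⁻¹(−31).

Both pieces are strictly decreasing (slopes −4 and −3), so each is injective on its own interval.
The left piece maps (−∞, 6) onto (−32, ∞); the right piece maps [6, ∞) onto (−∞, −36].
These images are disjoint, so no value is attained by both pieces. So ψ is injective.
Because the two images are disjoint, no x < 6 has ψ(x) = ψ(6), so we compute ψ⁻¹(−31): −31 lies in (−32, ∞), so solve −4x − 8 = −31: x = (−31 + 8)/(−4) = 23/4.

23/4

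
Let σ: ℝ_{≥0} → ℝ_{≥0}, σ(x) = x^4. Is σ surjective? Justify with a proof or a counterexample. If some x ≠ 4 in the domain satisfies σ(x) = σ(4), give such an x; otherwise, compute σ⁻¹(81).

For any y ∈ ℝ_{≥0}, x = y^{1/4} ∈ ℝ_{≥0} gives σ(x) = y, so σ is surjective.
Since x ↦ x^4 is strictly increasing on ℝ_{≥0}, it is injective there, so no x ≠ 4 in the domain has σ(x) = σ(4). We therefore compute σ⁻¹(81) = 81^{1/4} = 3 (indeed 3^4 = 81).

3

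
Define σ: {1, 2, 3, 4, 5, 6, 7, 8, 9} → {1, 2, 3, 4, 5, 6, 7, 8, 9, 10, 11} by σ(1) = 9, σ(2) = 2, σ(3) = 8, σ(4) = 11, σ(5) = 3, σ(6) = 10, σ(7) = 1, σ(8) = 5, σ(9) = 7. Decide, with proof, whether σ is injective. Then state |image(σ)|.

9

The values σ(1), …, σ(9) are 9, 2, 8, 11, 3, 10, 1, 5, 7 — all distinct.
So σ(s) = σ(t) only when s = t, and σ is injective.
The image of σ is {1, 2, 3, 5, 7, 8, 9, 10, 11}, which has 9 elements.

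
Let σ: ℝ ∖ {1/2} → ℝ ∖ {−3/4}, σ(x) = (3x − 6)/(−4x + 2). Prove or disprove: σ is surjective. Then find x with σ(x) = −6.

For any y ≠ −3/4, solving y(−4x + 2) = 3x − 6 for x gives a well-defined x ≠ 1/2. So σ is surjective.
Solving σ(x) = −6: cross-multiplying gives 3x − 6 = −6(−4x + 2), which rearranges to −21x = −6, so x = 2/7.

2/7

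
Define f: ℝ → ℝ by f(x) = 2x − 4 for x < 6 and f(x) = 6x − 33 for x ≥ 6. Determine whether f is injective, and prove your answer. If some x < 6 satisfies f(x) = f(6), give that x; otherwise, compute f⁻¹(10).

Both pieces are strictly increasing (slopes 2 and 6), so each is injective on its own interval.
The left piece maps (−∞, 6) onto (−∞, 8); the right piece maps [6, ∞) onto [3, ∞).
These images overlap. In particular f(6) = 3 (right piece), and solving 2x − 4 = 3 on the left piece gives x = 7/2 < 6.
So f(7/2) = f(6) with 7/2 ≠ 6, and f is not injective. This x = 7/2 is the requested value below 6.

7/2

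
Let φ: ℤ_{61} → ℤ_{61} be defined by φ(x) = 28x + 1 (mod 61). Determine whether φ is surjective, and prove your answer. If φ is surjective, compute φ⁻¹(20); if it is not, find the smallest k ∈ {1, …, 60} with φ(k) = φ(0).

Since gcd(28, 61) = 1, 28 is invertible modulo 61. Euclid's algorithm: 61 = 2·28 + 5, 28 = 5·5 + 3, 5 = 1·3 + 2, 3 = 1·2 + 1; back-substituting gives 1 = 24·28 − 11·61, so 28⁻¹ ≡ 24 (mod 61).
Then y ↦ 24(y − 1) is a two-sided inverse to φ, so every y ∈ ℤ_{61} has a preimage.
Therefore φ is surjective.
Since φ is surjective, we find φ⁻¹(20): we need 28x ≡ 20 − 1 ≡ 19 (mod 61). Using 28⁻¹ = 24: x ≡ 24·19 = 456 = 7·61 + 29, so x = 29.
Check: φ(29) = 28·29 + 1 = 813 = 13·61 + 20 ≡ 20 (mod 61).

29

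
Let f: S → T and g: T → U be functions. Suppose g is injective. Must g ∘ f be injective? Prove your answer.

No. Take S = {1, 2}, T = U = {1, 2, 3, 4}, f(1) = f(2) = 1, and g = identity (injective).
Then (g ∘ f)(1) = (g ∘ f)(2) = 1 with 1 ≠ 2, so g ∘ f is not injective.

not injective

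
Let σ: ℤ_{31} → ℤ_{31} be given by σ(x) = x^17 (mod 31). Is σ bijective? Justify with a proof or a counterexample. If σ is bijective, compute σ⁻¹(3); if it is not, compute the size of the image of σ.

Since 31 is prime, the nonzero elements of ℤ_{31} form a cyclic group of order 30.
As gcd(17, 30) = 1, raising to the 17th power is a bijection on this group: if s^17 ≡ t^17 then (st^{−1})^17 = 1, and the only element of order dividing gcd(17, 30) = 1 is 1, so s = t.
With σ(0) = 0 this makes σ injective on all of ℤ_{31}, hence bijective (finite equal-size domain and codomain). In particular σ is bijective.
Since σ is bijective, we find the preimage of 3. The inverse of x ↦ x^17 on (ℤ_{31})^× is x ↦ x^23, because 17·23 = 391 = 13·30 + 1 ≡ 1 (mod 30) and x^{30} = 1 for x ≠ 0 (Fermat). So σ⁻¹(3) = 3^23 mod 31.
Repeated squaring mod 31: 3^1 ≡ 3, 3^2 ≡ 3² = 9, 3^4 ≡ 9² = 81 ≡ 19, 3^8 ≡ 19² = 361 ≡ 20, 3^16 ≡ 20² = 400 ≡ 28. Since 23 = 16 + 4 + 2 + 1, 3^23 ≡ 28·19·9·3: 28·19 = 532 ≡ 5, then 5·9 = 45 ≡ 14, then 14·3 = 42 ≡ 11. So 3^23 ≡ 11 (mod 31).
Hence σ⁻¹(3) = 11.

11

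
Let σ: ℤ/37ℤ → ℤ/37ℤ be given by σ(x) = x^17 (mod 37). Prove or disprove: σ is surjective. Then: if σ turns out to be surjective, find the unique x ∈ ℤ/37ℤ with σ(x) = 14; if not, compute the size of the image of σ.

Since 37 is prime, the nonzero elements of ℤ/37ℤ form a cyclic group of order 36.
As gcd(17, 36) = 1, raising to the 17th power is a bijection on this group: if u^17 ≡ v^17 then (uv^{−1})^17 = 1, and the only element of order dividing gcd(17, 36) = 1 is 1, so u = v.
With σ(0) = 0 this makes σ injective on all of ℤ/37ℤ, hence bijective (finite equal-size domain and codomain). In particular σ is surjective.
Since σ is surjective, we find the preimage of 14. The inverse of x ↦ x^17 on (ℤ/37ℤ)^× is x ↦ x^17, because 17·17 = 289 = 8·36 + 1 ≡ 1 (mod 36) and x^{36} = 1 for x ≠ 0 (Fermat). So σ⁻¹(14) = 14^17 mod 37.
Repeated squaring mod 37: 14^1 ≡ 14, 14^2 ≡ 14² = 196 ≡ 11, 14^4 ≡ 11² = 121 ≡ 10, 14^8 ≡ 10² = 100 ≡ 26, 14^16 ≡ 26² = 676 ≡ 10. Since 17 = 16 + 1, 14^17 ≡ 10·14: 10·14 = 140 ≡ 29. So 14^17 ≡ 29 (mod 37).
Hence σ⁻¹(14) = 29.

29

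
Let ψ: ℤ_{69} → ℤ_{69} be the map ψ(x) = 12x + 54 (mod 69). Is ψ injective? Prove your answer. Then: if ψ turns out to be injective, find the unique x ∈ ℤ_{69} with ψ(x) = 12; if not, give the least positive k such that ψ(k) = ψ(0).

23

We have gcd(12, 69) = 3 > 1. Taking u = 0 and v = 23: ψ(0) = 54 and ψ(23) = 12·23 + 54 = 330 ≡ 54 (mod 69).
So ψ(0) = ψ(23) while 0 ≠ 23, so ψ is not injective.
Since ψ is not injective, we find the least positive k with ψ(k) = ψ(0): this means 12k ≡ 0 (mod 69), i.e. 69 ∣ 12k. Since gcd(12, 69) = 3, dividing through by 3 this holds exactly when 23 ∣ 4k, and as gcd(4, 23) = 1, exactly when 23 ∣ k.
The smallest positive such k is 23.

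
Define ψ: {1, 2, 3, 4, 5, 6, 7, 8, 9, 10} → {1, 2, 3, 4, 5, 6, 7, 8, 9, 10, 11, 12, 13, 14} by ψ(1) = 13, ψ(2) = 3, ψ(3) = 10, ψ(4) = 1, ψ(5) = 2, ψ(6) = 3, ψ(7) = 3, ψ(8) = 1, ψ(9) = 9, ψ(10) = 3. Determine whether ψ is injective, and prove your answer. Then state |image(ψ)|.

6

ψ(2) = 3 = ψ(6) with 2 ≠ 6, so ψ is not injective.
The image of ψ is {1, 2, 3, 9, 10, 13}, which has 6 elements.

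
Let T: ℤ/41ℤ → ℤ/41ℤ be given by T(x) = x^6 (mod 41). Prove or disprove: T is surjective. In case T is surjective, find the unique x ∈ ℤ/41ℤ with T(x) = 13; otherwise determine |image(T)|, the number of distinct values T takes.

T(20): Repeated squaring mod 41: 20^1 ≡ 20, 20^2 ≡ 20² = 400 ≡ 31, 20^4 ≡ 31² = 961 ≡ 18. Since 6 = 4 + 2, 20^6 ≡ 18·31: 18·31 = 558 ≡ 25. So 20^6 ≡ 25 (mod 41).
T(21): Repeated squaring mod 41: 21^1 ≡ 21, 21^2 ≡ 21² = 441 ≡ 31, 21^4 ≡ 31² = 961 ≡ 18. Since 6 = 4 + 2, 21^6 ≡ 18·31: 18·31 = 558 ≡ 25. So 21^6 ≡ 25 (mod 41).
So T(20) = T(21) = 25 while 20 ≠ 21, therefore T is not injective.
A non-injective map from the 41-element set ℤ/41ℤ to itself takes at most 40 distinct values, so it cannot be surjective. Hence T is not surjective.
Since T is not surjective, we determine |image(T)|. Computing x^6 mod 41 for each x (by repeated squaring, reducing mod 41 at every step), the values T(0), T(1), …, T(40) are: 0, 1, 23, 32, 37, 4, 39, 20, 31, 40, 10, 33, 36, 2, 9, 5, 16, 8, 18, 21, 25, 25, 21, 18, 8, 16, 5, 9, 2, 36, 33, 10, 40, 31, 20, 39, 4, 37, 32, 23, 1.
The distinct values are {0, 1, 2, 4, 5, 8, 9, 10, 16, 18, 20, 21, 23, 25, 31, 32, 33, 36, 37, 39, 40}; there are 21 of them.

21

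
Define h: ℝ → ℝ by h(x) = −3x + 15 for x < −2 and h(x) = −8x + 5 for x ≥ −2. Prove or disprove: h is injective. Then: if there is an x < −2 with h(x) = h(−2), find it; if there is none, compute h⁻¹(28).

Both pieces are strictly decreasing (slopes −3 and −8), so each is injective on its own interval.
The left piece maps (−∞, −2) onto (21, ∞); the right piece maps [−2, ∞) onto (−∞, 21].
These images are disjoint, so no value is attained by both pieces. So h is injective.
Because the two images are disjoint, no x < −2 has h(x) = h(−2), so we compute h⁻¹(28): 28 lies in (21, ∞), so solve −3x + 15 = 28: x = (28 − 15)/(−3) = −13/3.

-13/3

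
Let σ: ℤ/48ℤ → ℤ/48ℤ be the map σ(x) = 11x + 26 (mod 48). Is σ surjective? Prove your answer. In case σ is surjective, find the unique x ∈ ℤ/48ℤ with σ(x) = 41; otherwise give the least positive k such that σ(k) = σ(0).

45

Since gcd(11, 48) = 1, 11 is invertible modulo 48. Euclid's algorithm: 48 = 4·11 + 4, 11 = 2·4 + 3, 4 = 1·3 + 1; back-substituting gives 1 = 35·11 − 8·48, so 11⁻¹ ≡ 35 (mod 48).
For any y ∈ ℤ/48ℤ, x = 35(y − 26) mod 48 satisfies σ(x) = 11·35(y − 26) + 26 ≡ y (since 11·35 ≡ 1 mod 48). So every y has a preimage.
Thus σ is surjective.
Since σ is surjective, we compute σ⁻¹(41): solve 11x + 26 ≡ 41 (mod 48), i.e. 11x ≡ 15 (mod 48).
Multiplying by 11⁻¹ = 35 gives x ≡ 35·15 = 525 = 10·48 + 45 ≡ 45 (mod 48).
Check: σ(45) = 11·45 + 26 = 521 = 10·48 + 41 ≡ 41 (mod 48).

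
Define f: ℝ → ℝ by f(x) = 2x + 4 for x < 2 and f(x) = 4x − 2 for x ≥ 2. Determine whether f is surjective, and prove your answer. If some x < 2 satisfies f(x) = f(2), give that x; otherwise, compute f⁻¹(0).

1

Both pieces are strictly increasing (slopes 2 and 4), so each is injective on its own interval.
The left piece maps (−∞, 2) onto (−∞, 8); the right piece maps [2, ∞) onto [6, ∞).
The union (−∞, 8) ∪ [6, ∞) covers ℝ, so f is surjective.
For the follow-up: the images overlap, so an x < 2 with f(x) = f(2) exists. f(2) = 6; solving 2x + 4 = 6 for x < 2 gives x = (6 − 4)/2 = 1.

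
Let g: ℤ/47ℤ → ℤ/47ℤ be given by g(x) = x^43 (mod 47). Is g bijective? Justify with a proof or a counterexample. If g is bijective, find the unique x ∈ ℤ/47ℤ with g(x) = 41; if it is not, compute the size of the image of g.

45

Since 47 is prime, the nonzero elements of ℤ/47ℤ form a cyclic group of order 46.
As gcd(43, 46) = 1, raising to the 43rd power is a bijection on this group: if x_1^43 ≡ x_2^43 then (x_1x_2^{−1})^43 = 1, and the only element of order dividing gcd(43, 46) = 1 is 1, so x_1 = x_2.
With g(0) = 0 this makes g injective on all of ℤ/47ℤ, hence bijective (finite equal-size domain and codomain). In particular g is bijective.
Since g is bijective, we find the preimage of 41. The inverse of x ↦ x^43 on (ℤ/47ℤ)^× is x ↦ x^15, because 43·15 = 645 = 14·46 + 1 ≡ 1 (mod 46) and x^{46} = 1 for x ≠ 0 (Fermat). So g⁻¹(41) = 41^15 mod 47.
Repeated squaring mod 47: 41^1 ≡ 41, 41^2 ≡ 41² = 1681 ≡ 36, 41^4 ≡ 36² = 1296 ≡ 27, 41^8 ≡ 27² = 729 ≡ 24. Since 15 = 8 + 4 + 2 + 1, 41^15 ≡ 24·27·36·41: 24·27 = 648 ≡ 37, then 37·36 = 1332 ≡ 16, then 16·41 = 656 ≡ 45. So 41^15 ≡ 45 (mod 47).
Hence g⁻¹(41) = 45.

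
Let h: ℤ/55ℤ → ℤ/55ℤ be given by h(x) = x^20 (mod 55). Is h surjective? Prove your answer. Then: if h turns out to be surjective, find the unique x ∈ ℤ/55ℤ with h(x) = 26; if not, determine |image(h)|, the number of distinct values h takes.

4

h(1) = 1^20 = 1.
h(2): Repeated squaring mod 55: 2^1 ≡ 2, 2^2 ≡ 2² = 4, 2^4 ≡ 4² = 16, 2^8 ≡ 16² = 256 ≡ 36, 2^16 ≡ 36² = 1296 ≡ 31. Since 20 = 16 + 4, 2^20 ≡ 31·16: 31·16 = 496 ≡ 1. So 2^20 ≡ 1 (mod 55).
So h(1) = h(2) = 1 while 1 ≠ 2, so h is not injective.
A non-injective map from the 55-element set ℤ/55ℤ to itself takes at most 54 distinct values, so it cannot be surjective. Hence h is not surjective.
Since h is not surjective, we determine |image(h)|. Computing x^20 mod 55 for each x (by repeated squaring, reducing mod 55 at every step), the values h(0), h(1), …, h(54) are: 0, 1, 1, 1, 1, 45, 1, 1, 1, 1, 45, 11, 1, 1, 1, 45, 1, 1, 1, 1, 45, 1, 11, 1, 1, 45, 1, 1, 1, 1, 45, 1, 1, 11, 1, 45, 1, 1, 1, 1, 45, 1, 1, 1, 11, 45, 1, 1, 1, 1, 45, 1, 1, 1, 1.
The distinct values are {0, 1, 11, 45}; there are 4 of them.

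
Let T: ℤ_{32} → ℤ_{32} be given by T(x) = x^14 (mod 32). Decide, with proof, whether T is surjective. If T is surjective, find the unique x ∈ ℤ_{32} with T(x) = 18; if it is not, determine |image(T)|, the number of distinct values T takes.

T(0) = 0^14 = 0.
T(2): Repeated squaring mod 32: 2^1 ≡ 2, 2^2 ≡ 2² = 4, 2^4 ≡ 4² = 16, 2^8 ≡ 16² = 256 ≡ 0. Since 14 = 8 + 4 + 2, 2^14 ≡ 0·16·4: 0·16 = 0, then 0·4 = 0. So 2^14 ≡ 0 (mod 32).
So T(0) = T(2) = 0 while 0 ≠ 2, so T is not injective.
A non-injective map from the 32-element set ℤ_{32} to itself takes at most 31 distinct values, so it cannot be surjective. Thus T is not surjective.
Since T is not surjective, we determine |image(T)|. Computing x^14 mod 32 for each x (by repeated squaring, reducing mod 32 at every step), the values T(0), T(1), …, T(31) are: 0, 1, 0, 25, 0, 9, 0, 17, 0, 17, 0, 9, 0, 25, 0, 1, 0, 1, 0, 25, 0, 9, 0, 17, 0, 17, 0, 9, 0, 25, 0, 1.
The distinct values are {0, 1, 9, 17, 25}; there are 5 of them.

5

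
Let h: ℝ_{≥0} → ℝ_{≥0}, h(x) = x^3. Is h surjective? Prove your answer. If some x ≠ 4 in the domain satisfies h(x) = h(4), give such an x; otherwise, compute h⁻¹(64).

For any y ∈ ℝ_{≥0}, x = y^{1/3} ∈ ℝ_{≥0} gives h(x) = y, so h is surjective.
Since x ↦ x^3 is strictly increasing on ℝ_{≥0}, it is injective there, so no x ≠ 4 in the domain has h(x) = h(4). We therefore compute h⁻¹(64) = 64^{1/3} = 4 (indeed 4^3 = 64).

4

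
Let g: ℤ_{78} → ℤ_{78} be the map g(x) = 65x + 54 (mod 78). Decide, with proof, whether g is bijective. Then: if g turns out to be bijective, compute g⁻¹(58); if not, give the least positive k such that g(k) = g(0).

Recall: g is injective if g(a) = g(b) implies a = b.
We have gcd(65, 78) = 13 > 1. Taking a = 0 and b = 6: g(0) = 54 and g(6) = 65·6 + 54 = 444 ≡ 54 (mod 78).
So g(0) = g(6) while 0 ≠ 6, thus g is not injective, hence not bijective.
Since g is not bijective, we find the least positive k with g(k) = g(0): this means 65k ≡ 0 (mod 78), i.e. 78 ∣ 65k. Since gcd(65, 78) = 13, dividing through by 13 this holds exactly when 6 ∣ 5k, and as gcd(5, 6) = 1, exactly when 6 ∣ k.
The smallest positive such k is 6.

6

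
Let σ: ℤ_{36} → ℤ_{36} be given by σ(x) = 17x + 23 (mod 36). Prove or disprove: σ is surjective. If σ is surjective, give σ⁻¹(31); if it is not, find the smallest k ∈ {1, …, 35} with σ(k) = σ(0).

Recall that σ is surjective if every y in the codomain equals σ(x) for some x in the domain.
Since gcd(17, 36) = 1, 17 is invertible modulo 36. Euclid's algorithm: 36 = 2·17 + 2, 17 = 8·2 + 1; back-substituting gives 1 = 17·17 − 8·36, so 17⁻¹ ≡ 17 (mod 36).
Then y ↦ 17(y − 23) is a two-sided inverse to σ, so every y ∈ ℤ_{36} has a preimage.
Hence σ is surjective.
Since σ is surjective, we compute σ⁻¹(31): solve 17x + 23 ≡ 31 (mod 36), i.e. 17x ≡ 8 (mod 36).
Multiplying by 17⁻¹ = 17 gives x ≡ 17·8 = 136 = 3·36 + 28 ≡ 28 (mod 36).
Check: σ(28) = 17·28 + 23 = 499 = 13·36 + 31 ≡ 31 (mod 36).

28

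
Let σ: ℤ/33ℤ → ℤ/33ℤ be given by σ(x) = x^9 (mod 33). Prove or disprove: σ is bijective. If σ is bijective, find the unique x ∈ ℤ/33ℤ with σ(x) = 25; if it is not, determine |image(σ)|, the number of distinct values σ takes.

4

Computing x^9 mod 33 for each x (by repeated squaring, reducing mod 33 at every step), the values σ(0), σ(1), …, σ(32) are: 0, 1, 17, 15, 25, 20, 24, 19, 29, 27, 10, 11, 12, 28, 26, 3, 31, 2, 30, 7, 5, 21, 22, 23, 6, 4, 14, 9, 13, 8, 18, 16, 32.
Every element of ℤ/33ℤ appears exactly once in this list, so σ is a bijection, and in particular bijective.
Since σ is bijective, we read off the preimage of 25 from the same table: σ(4) = 25, so σ⁻¹(25) = 4.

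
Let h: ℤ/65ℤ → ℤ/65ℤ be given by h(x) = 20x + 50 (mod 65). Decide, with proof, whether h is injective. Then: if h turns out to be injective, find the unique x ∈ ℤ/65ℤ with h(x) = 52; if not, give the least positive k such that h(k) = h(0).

13

Recall that h is injective when h(s) = h(t) forces s = t.
We have gcd(20, 65) = 5 > 1. Taking s = 0 and t = 13: h(0) = 50 and h(13) = 20·13 + 50 = 310 ≡ 50 (mod 65).
So h(0) = h(13) while 0 ≠ 13, so h is not injective.
Since h is not injective, we find the least positive k with h(k) = h(0): this means 20k ≡ 0 (mod 65), i.e. 65 ∣ 20k. Since gcd(20, 65) = 5, dividing through by 5 this holds exactly when 13 ∣ 4k, and as gcd(4, 13) = 1, exactly when 13 ∣ k.
The smallest positive such k is 13.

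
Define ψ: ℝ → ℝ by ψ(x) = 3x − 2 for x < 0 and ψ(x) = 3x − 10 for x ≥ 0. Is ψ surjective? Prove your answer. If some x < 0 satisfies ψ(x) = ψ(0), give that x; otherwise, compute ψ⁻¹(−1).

-8/3

Both pieces are strictly increasing (slopes 3 and 3), so each is injective on its own interval.
The left piece maps (−∞, 0) onto (−∞, −2); the right piece maps [0, ∞) onto [−10, ∞).
The union (−∞, −2) ∪ [−10, ∞) covers ℝ, so ψ is surjective.
For the follow-up: the images overlap, so an x < 0 with ψ(x) = ψ(0) exists. ψ(0) = −10; solving 3x − 2 = −10 for x < 0 gives x = (−10 + 2)/3 = −8/3.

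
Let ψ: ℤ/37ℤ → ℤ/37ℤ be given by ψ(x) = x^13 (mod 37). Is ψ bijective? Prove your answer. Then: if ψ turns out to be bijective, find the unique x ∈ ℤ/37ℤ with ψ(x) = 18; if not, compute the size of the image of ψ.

24

Since 37 is prime, the nonzero elements of ℤ/37ℤ form a cyclic group of order 36.
As gcd(13, 36) = 1, raising to the 13th power is a bijection on this group: if a^13 ≡ b^13 then (ab^{−1})^13 = 1, and the only element of order dividing gcd(13, 36) = 1 is 1, so a = b.
With ψ(0) = 0 this makes ψ injective on all of ℤ/37ℤ, hence bijective (finite equal-size domain and codomain). In particular ψ is bijective.
Since ψ is bijective, we find the preimage of 18. The inverse of x ↦ x^13 on (ℤ/37ℤ)^× is x ↦ x^25, because 13·25 = 325 = 9·36 + 1 ≡ 1 (mod 36) and x^{36} = 1 for x ≠ 0 (Fermat). So ψ⁻¹(18) = 18^25 mod 37.
Repeated squaring mod 37: 18^1 ≡ 18, 18^2 ≡ 18² = 324 ≡ 28, 18^4 ≡ 28² = 784 ≡ 7, 18^8 ≡ 7² = 49 ≡ 12, 18^16 ≡ 12² = 144 ≡ 33. Since 25 = 16 + 8 + 1, 18^25 ≡ 33·12·18: 33·12 = 396 ≡ 26, then 26·18 = 468 ≡ 24. So 18^25 ≡ 24 (mod 37).
Hence ψ⁻¹(18) = 24.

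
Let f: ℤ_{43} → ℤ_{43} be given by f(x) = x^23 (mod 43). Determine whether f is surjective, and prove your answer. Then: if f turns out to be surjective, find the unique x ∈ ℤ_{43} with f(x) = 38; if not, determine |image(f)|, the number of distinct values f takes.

Since 43 is prime, the nonzero elements of ℤ_{43} form a cyclic group of order 42.
As gcd(23, 42) = 1, raising to the 23rd power is a bijection on this group: if u^23 ≡ v^23 then (uv^{−1})^23 = 1, and the only element of order dividing gcd(23, 42) = 1 is 1, so u = v.
With f(0) = 0 this makes f injective on all of ℤ_{43}, hence bijective (finite equal-size domain and codomain). In particular f is surjective.
Since f is surjective, we find the preimage of 38. The inverse of x ↦ x^23 on (ℤ_{43})^× is x ↦ x^11, because 23·11 = 253 = 6·42 + 1 ≡ 1 (mod 42) and x^{42} = 1 for x ≠ 0 (Fermat). So f⁻¹(38) = 38^11 mod 43.
Repeated squaring mod 43: 38^1 ≡ 38, 38^2 ≡ 38² = 1444 ≡ 25, 38^4 ≡ 25² = 625 ≡ 23, 38^8 ≡ 23² = 529 ≡ 13. Since 11 = 8 + 2 + 1, 38^11 ≡ 13·25·38: 13·25 = 325 ≡ 24, then 24·38 = 912 ≡ 9. So 38^11 ≡ 9 (mod 43).
Hence f⁻¹(38) = 9.

9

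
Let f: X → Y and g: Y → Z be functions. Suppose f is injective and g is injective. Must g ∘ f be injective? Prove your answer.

Suppose (g ∘ f)(a) = (g ∘ f)(b), i.e. g(f(a)) = g(f(b)).
Since g is injective, f(a) = f(b). Since f is injective, a = b. Thus g ∘ f is injective.

injective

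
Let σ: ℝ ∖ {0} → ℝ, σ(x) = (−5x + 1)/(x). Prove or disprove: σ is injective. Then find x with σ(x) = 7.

1/12

Suppose σ(a) = σ(b). Cross-multiplying: (−5a + 1)(b) = (−5b + 1)(a).
Expanding both sides and cancelling the symmetric terms leaves −1·(a − b) = 0. Since −1 ≠ 0, a = b. So σ is injective.
Solving σ(x) = 7: cross-multiplying gives −5x + 1 = 7(x), which rearranges to −12x = −1, so x = 1/12.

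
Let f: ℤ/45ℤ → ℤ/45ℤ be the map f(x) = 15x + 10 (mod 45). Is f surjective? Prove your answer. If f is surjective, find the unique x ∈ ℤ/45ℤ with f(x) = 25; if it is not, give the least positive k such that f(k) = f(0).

Recall that f is surjective if every y in the codomain equals f(x) for some x in the domain.
Since gcd(15, 45) = 15, we have 15x ≡ 0 (mod 15) for all x, so f(x) ≡ 10 (mod 15).
But 0 ≢ 10 (mod 15), so 0 ∈ ℤ/45ℤ has no preimage. Thus f is not surjective.
Since f is not surjective, we find the least positive k with f(k) = f(0): this means 15k ≡ 0 (mod 45), i.e. 45 ∣ 15k. Since gcd(15, 45) = 15, dividing through by 15 this holds exactly when 3 ∣ k.
The smallest positive such k is 3.

3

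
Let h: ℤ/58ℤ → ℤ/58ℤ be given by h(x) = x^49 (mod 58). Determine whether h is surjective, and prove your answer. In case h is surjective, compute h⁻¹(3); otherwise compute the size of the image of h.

10

h(4): Repeated squaring mod 58: 4^1 ≡ 4, 4^2 ≡ 4² = 16, 4^4 ≡ 16² = 256 ≡ 24, 4^8 ≡ 24² = 576 ≡ 54, 4^16 ≡ 54² = 2916 ≡ 16, 4^32 ≡ 16² = 256 ≡ 24. Since 49 = 32 + 16 + 1, 4^49 ≡ 24·16·4: 24·16 = 384 ≡ 36, then 36·4 = 144 ≡ 28. So 4^49 ≡ 28 (mod 58).
h(6): Repeated squaring mod 58: 6^1 ≡ 6, 6^2 ≡ 6² = 36, 6^4 ≡ 36² = 1296 ≡ 20, 6^8 ≡ 20² = 400 ≡ 52, 6^16 ≡ 52² = 2704 ≡ 36, 6^32 ≡ 36² = 1296 ≡ 20. Since 49 = 32 + 16 + 1, 6^49 ≡ 20·36·6: 20·36 = 720 ≡ 24, then 24·6 = 144 ≡ 28. So 6^49 ≡ 28 (mod 58).
So h(4) = h(6) = 28 while 4 ≠ 6, hence h is not injective.
A non-injective map from the 58-element set ℤ/58ℤ to itself takes at most 57 distinct values, so it cannot be surjective. So h is not surjective.
Since h is not surjective, we determine |image(h)|. Computing x^49 mod 58 for each x (by repeated squaring, reducing mod 58 at every step), the values h(0), h(1), …, h(57) are: 0, 1, 46, 17, 28, 57, 28, 1, 12, 57, 12, 17, 12, 57, 46, 41, 30, 17, 12, 17, 30, 17, 28, 1, 30, 1, 12, 41, 28, 29, 30, 17, 46, 57, 28, 57, 30, 41, 28, 41, 46, 41, 28, 17, 12, 1, 46, 41, 46, 1, 46, 57, 30, 1, 30, 41, 12, 57.
The distinct values are {0, 1, 12, 17, 28, 29, 30, 41, 46, 57}; there are 10 of them.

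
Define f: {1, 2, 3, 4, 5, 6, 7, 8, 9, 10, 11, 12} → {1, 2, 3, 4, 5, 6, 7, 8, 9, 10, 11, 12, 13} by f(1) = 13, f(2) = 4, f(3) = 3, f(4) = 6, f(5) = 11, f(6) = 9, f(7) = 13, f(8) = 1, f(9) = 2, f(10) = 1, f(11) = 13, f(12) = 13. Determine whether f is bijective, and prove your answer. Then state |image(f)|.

f(1) = 13 = f(7) with 1 ≠ 7, so f is not injective, hence not bijective.
The image of f is {1, 2, 3, 4, 6, 9, 11, 13}, which has 8 elements.

8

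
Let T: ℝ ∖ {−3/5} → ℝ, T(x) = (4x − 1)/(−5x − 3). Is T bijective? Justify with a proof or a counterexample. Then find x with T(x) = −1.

-4

If T(x) = −4/5, cross-multiplying gives −5(4x − 1) = 4(−5x − 3), which simplifies to 5 = −12 — false.  So −4/5 has no preimage and T is not surjective.
Therefore T is not bijective.
Solving T(x) = −1: cross-multiplying gives 4x − 1 = −1(−5x − 3), which rearranges to −1x = 4, so x = −4.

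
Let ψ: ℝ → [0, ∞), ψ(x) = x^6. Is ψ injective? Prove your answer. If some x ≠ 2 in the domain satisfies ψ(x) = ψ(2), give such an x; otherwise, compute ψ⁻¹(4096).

-2

ψ(2) = 64 = (−2)^6 = ψ(−2) (since 6 is even), with 2 ≠ −2. So ψ is not injective.
For the follow-up, such an x exists: taking x = −2 ∈ ℝ gives ψ(−2) = 64 = ψ(2) with −2 ≠ 2.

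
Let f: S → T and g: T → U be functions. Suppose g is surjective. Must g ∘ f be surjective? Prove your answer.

not surjective

No. Take S = {1}, T = U = {1, 2, 3, 4, 5}, f(1) = 1, and g = identity (surjective).
Then (g ∘ f)(1) = 1, and 5 ∈ U has no preimage under g ∘ f, so g ∘ f is not surjective.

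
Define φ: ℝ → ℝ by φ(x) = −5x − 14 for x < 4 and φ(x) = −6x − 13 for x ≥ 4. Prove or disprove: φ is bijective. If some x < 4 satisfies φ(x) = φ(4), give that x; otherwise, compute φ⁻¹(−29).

Both pieces are strictly decreasing (slopes −5 and −6), so each is injective on its own interval.
The left piece maps (−∞, 4) onto (−34, ∞); the right piece maps [4, ∞) onto (−∞, −37].
The images leave a gap (−34 has no preimage), so φ is not surjective, hence not bijective.
Because the two images are disjoint, no x < 4 has φ(x) = φ(4), so we compute φ⁻¹(−29): −29 lies in (−34, ∞), so solve −5x − 14 = −29: x = (−29 + 14)/(−5) = 3.

3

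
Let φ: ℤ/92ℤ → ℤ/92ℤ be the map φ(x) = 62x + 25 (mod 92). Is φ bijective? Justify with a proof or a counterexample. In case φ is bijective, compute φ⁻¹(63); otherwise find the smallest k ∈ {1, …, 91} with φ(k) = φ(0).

Recall that φ is injective if φ(u) = φ(v) implies u = v.
We have gcd(62, 92) = 2 > 1. Taking u = 0 and v = 46: φ(0) = 25 and φ(46) = 62·46 + 25 = 2877 ≡ 25 (mod 92).
So φ(0) = φ(46) while 0 ≠ 46, therefore φ is not injective, hence not bijective.
Since φ is not bijective, we find the least positive k with φ(k) = φ(0): this means 62k ≡ 0 (mod 92), i.e. 92 ∣ 62k. Since gcd(62, 92) = 2, dividing through by 2 this holds exactly when 46 ∣ 31k, and as gcd(31, 46) = 1, exactly when 46 ∣ k.
The smallest positive such k is 46.

46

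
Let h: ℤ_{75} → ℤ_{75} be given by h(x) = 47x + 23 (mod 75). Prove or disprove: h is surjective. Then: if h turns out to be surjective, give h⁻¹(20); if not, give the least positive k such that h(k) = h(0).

51

Recall that h is surjective if every y in the codomain equals h(x) for some x in the domain.
Since gcd(47, 75) = 1, 47 is invertible modulo 75. Euclid's algorithm: 75 = 1·47 + 28, 47 = 1·28 + 19, 28 = 1·19 + 9, 19 = 2·9 + 1; back-substituting gives 1 = 8·47 − 5·75, so 47⁻¹ ≡ 8 (mod 75).
Then y ↦ 8(y − 23) is a two-sided inverse to h, so every y ∈ ℤ_{75} has a preimage.
Thus h is surjective.
Since h is surjective, we compute h⁻¹(20): solve 47x + 23 ≡ 20 (mod 75), i.e. 47x ≡ 72 (mod 75).
Multiplying by 47⁻¹ = 8 gives x ≡ 8·72 = 576 = 7·75 + 51 ≡ 51 (mod 75).
Check: h(51) = 47·51 + 23 = 2420 = 32·75 + 20 ≡ 20 (mod 75).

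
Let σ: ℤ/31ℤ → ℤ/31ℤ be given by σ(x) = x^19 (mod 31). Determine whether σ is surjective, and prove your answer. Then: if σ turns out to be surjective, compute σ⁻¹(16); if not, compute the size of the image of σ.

2

Since 31 is prime, the nonzero elements of ℤ/31ℤ form a cyclic group of order 30.
As gcd(19, 30) = 1, raising to the 19th power is a bijection on this group: if s^19 ≡ t^19 then (st^{−1})^19 = 1, and the only element of order dividing gcd(19, 30) = 1 is 1, so s = t.
With σ(0) = 0 this makes σ injective on all of ℤ/31ℤ, hence bijective (finite equal-size domain and codomain). In particular σ is surjective.
Since σ is surjective, we find the preimage of 16. The inverse of x ↦ x^19 on (ℤ/31ℤ)^× is x ↦ x^19, because 19·19 = 361 = 12·30 + 1 ≡ 1 (mod 30) and x^{30} = 1 for x ≠ 0 (Fermat). So σ⁻¹(16) = 16^19 mod 31.
Repeated squaring mod 31: 16^1 ≡ 16, 16^2 ≡ 16² = 256 ≡ 8, 16^4 ≡ 8² = 64 ≡ 2, 16^8 ≡ 2² = 4, 16^16 ≡ 4² = 16. Since 19 = 16 + 2 + 1, 16^19 ≡ 16·8·16: 16·8 = 128 ≡ 4, then 4·16 = 64 ≡ 2. So 16^19 ≡ 2 (mod 31).
Hence σ⁻¹(16) = 2.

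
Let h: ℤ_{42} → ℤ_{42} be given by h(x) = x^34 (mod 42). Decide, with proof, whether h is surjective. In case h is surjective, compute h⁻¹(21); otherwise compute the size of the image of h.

16

h(4): Repeated squaring mod 42: 4^1 ≡ 4, 4^2 ≡ 4² = 16, 4^4 ≡ 16² = 256 ≡ 4, 4^8 ≡ 4² = 16, 4^16 ≡ 16² = 256 ≡ 4, 4^32 ≡ 4² = 16. Since 34 = 32 + 2, 4^34 ≡ 16·16: 16·16 = 256 ≡ 4. So 4^34 ≡ 4 (mod 42).
h(10): Repeated squaring mod 42: 10^1 ≡ 10, 10^2 ≡ 10² = 100 ≡ 16, 10^4 ≡ 16² = 256 ≡ 4, 10^8 ≡ 4² = 16, 10^16 ≡ 16² = 256 ≡ 4, 10^32 ≡ 4² = 16. Since 34 = 32 + 2, 10^34 ≡ 16·16: 16·16 = 256 ≡ 4. So 10^34 ≡ 4 (mod 42).
So h(4) = h(10) = 4 while 4 ≠ 10, hence h is not injective.
A non-injective map from the 42-element set ℤ_{42} to itself takes at most 41 distinct values, so it cannot be surjective. Therefore h is not surjective.
Since h is not surjective, we determine |image(h)|. Computing x^34 mod 42 for each x (by repeated squaring, reducing mod 42 at every step), the values h(0), h(1), …, h(41) are: 0, 1, 16, 39, 4, 37, 36, 7, 22, 9, 4, 25, 30, 1, 28, 15, 16, 25, 18, 37, 22, 21, 22, 37, 18, 25, 16, 15, 28, 1, 30, 25, 4, 9, 22, 7, 36, 37, 4, 39, 16, 1.
The distinct values are {0, 1, 4, 7, 9, 15, 16, 18, 21, 22, 25, 28, 30, 36, 37, 39}; there are 16 of them.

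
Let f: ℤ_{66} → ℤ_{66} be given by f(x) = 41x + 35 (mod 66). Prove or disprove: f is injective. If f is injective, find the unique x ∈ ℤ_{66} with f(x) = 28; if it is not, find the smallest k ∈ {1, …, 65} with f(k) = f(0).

61

Suppose f(s) = f(t) in ℤ_{66}. Then 41s + 35 ≡ 41t + 35 (mod 66), thus 41(s − t) ≡ 0 (mod 66).
Since gcd(41, 66) = 1, 41 is invertible modulo 66, therefore s − t ≡ 0 (mod 66), i.e. s = t.
Therefore f is injective.
We now compute 41⁻¹ mod 66 explicitly. Euclid's algorithm: 66 = 1·41 + 25, 41 = 1·25 + 16, 25 = 1·16 + 9, 16 = 1·9 + 7, 9 = 1·7 + 2, 7 = 3·2 + 1; back-substituting gives 1 = 29·41 − 18·66, so 41⁻¹ ≡ 29 (mod 66).
Since f is injective, we find f⁻¹(28): we need 41x ≡ 28 − 35 ≡ 59 (mod 66). Using 41⁻¹ = 29: x ≡ 29·59 = 1711 = 25·66 + 61, so x = 61.
Check: f(61) = 41·61 + 35 = 2536 = 38·66 + 28 ≡ 28 (mod 66).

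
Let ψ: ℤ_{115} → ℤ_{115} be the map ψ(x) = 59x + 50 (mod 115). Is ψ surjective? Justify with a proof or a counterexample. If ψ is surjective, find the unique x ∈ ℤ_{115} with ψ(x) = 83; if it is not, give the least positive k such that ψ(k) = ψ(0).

Since gcd(59, 115) = 1, 59 is invertible modulo 115. Euclid's algorithm: 115 = 1·59 + 56, 59 = 1·56 + 3, 56 = 18·3 + 2, 3 = 1·2 + 1; back-substituting gives 1 = 39·59 − 20·115, so 59⁻¹ ≡ 39 (mod 115).
For any y ∈ ℤ_{115}, x = 39(y − 50) mod 115 satisfies ψ(x) = 59·39(y − 50) + 50 ≡ y (since 59·39 ≡ 1 mod 115). So every y has a preimage.
Thus ψ is surjective.
Since ψ is surjective, we compute ψ⁻¹(83): solve 59x + 50 ≡ 83 (mod 115), i.e. 59x ≡ 33 (mod 115).
Multiplying by 59⁻¹ = 39 gives x ≡ 39·33 = 1287 = 11·115 + 22 ≡ 22 (mod 115).
Check: ψ(22) = 59·22 + 50 = 1348 = 11·115 + 83 ≡ 83 (mod 115).

22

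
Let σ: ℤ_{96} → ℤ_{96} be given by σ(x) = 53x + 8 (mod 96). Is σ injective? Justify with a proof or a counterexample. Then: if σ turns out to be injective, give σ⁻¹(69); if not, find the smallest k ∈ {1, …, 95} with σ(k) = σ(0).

Suppose σ(s) = σ(t) in ℤ_{96}. Then 53s + 8 ≡ 53t + 8 (mod 96), so 53(s − t) ≡ 0 (mod 96).
Since gcd(53, 96) = 1, 53 is invertible modulo 96, so s − t ≡ 0 (mod 96), i.e. s = t.
Hence σ is injective.
We now compute 53⁻¹ mod 96 explicitly. Euclid's algorithm: 96 = 1·53 + 43, 53 = 1·43 + 10, 43 = 4·10 + 3, 10 = 3·3 + 1; back-substituting gives 1 = 29·53 − 16·96, so 53⁻¹ ≡ 29 (mod 96).
Since σ is injective, we find σ⁻¹(69): we need 53x ≡ 69 − 8 ≡ 61 (mod 96). Using 53⁻¹ = 29: x ≡ 29·61 = 1769 = 18·96 + 41, so x = 41.
Check: σ(41) = 53·41 + 8 = 2181 = 22·96 + 69 ≡ 69 (mod 96).

41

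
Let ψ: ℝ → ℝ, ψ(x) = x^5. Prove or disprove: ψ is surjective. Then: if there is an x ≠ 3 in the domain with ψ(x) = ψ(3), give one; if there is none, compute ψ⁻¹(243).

3

For any y ∈ ℝ, x = y^{1/5} ∈ ℝ gives ψ(x) = y, so ψ is surjective.
Since x ↦ x^5 is strictly increasing on ℝ, it is injective there, so no x ≠ 3 in the domain has ψ(x) = ψ(3). We therefore compute ψ⁻¹(243) = 243^{1/5} = 3 (indeed 3^5 = 243).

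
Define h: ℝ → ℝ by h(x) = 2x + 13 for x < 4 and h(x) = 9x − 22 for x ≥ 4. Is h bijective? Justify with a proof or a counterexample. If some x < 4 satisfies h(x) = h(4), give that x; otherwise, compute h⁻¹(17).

1/2

Both pieces are strictly increasing (slopes 2 and 9), so each is injective on its own interval.
The left piece maps (−∞, 4) onto (−∞, 21); the right piece maps [4, ∞) onto [14, ∞).
These images overlap. In particular h(4) = 14 (right piece), and solving 2x + 13 = 14 on the left piece gives x = 1/2 < 4.
So h(1/2) = h(4) with 1/2 ≠ 4, and h is not injective, hence not bijective. This x = 1/2 is the requested value below 4.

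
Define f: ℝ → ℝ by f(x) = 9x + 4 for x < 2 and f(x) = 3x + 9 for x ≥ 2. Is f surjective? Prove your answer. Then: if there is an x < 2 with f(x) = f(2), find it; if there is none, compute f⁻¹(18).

11/9

Both pieces are strictly increasing (slopes 9 and 3), so each is injective on its own interval.
The left piece maps (−∞, 2) onto (−∞, 22); the right piece maps [2, ∞) onto [15, ∞).
The union (−∞, 22) ∪ [15, ∞) covers ℝ, so f is surjective.
For the follow-up: the images overlap, so an x < 2 with f(x) = f(2) exists. f(2) = 15; solving 9x + 4 = 15 for x < 2 gives x = (15 − 4)/9 = 11/9.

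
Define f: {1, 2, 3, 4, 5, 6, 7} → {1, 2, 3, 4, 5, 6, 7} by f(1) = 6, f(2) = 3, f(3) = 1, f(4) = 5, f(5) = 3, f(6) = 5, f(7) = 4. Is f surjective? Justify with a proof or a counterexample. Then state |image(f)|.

5

No element maps to 2, so f is not surjective.
The image of f is {1, 3, 4, 5, 6}, which has 5 elements.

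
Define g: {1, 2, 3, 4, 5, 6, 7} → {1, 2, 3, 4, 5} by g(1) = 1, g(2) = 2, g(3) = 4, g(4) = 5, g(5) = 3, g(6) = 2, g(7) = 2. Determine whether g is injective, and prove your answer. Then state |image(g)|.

g(2) = 2 = g(6) with 2 ≠ 6, so g is not injective.
The image of g is {1, 2, 3, 4, 5}, which has 5 elements.

5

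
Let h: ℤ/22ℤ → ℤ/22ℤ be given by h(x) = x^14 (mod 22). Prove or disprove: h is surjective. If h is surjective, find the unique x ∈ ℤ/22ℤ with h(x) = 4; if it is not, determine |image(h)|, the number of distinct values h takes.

h(10): Repeated squaring mod 22: 10^1 ≡ 10, 10^2 ≡ 10² = 100 ≡ 12, 10^4 ≡ 12² = 144 ≡ 12, 10^8 ≡ 12² = 144 ≡ 12. Since 14 = 8 + 4 + 2, 10^14 ≡ 12·12·12: 12·12 = 144 ≡ 12, then 12·12 = 144 ≡ 12. So 10^14 ≡ 12 (mod 22).
h(12): Repeated squaring mod 22: 12^1 ≡ 12, 12^2 ≡ 12² = 144 ≡ 12, 12^4 ≡ 12² = 144 ≡ 12, 12^8 ≡ 12² = 144 ≡ 12. Since 14 = 8 + 4 + 2, 12^14 ≡ 12·12·12: 12·12 = 144 ≡ 12, then 12·12 = 144 ≡ 12. So 12^14 ≡ 12 (mod 22).
So h(10) = h(12) = 12 while 10 ≠ 12, so h is not injective.
A non-injective map from the 22-element set ℤ/22ℤ to itself takes at most 21 distinct values, so it cannot be surjective. Therefore h is not surjective.
Since h is not surjective, we determine |image(h)|. Computing x^14 mod 22 for each x (by repeated squaring, reducing mod 22 at every step), the values h(0), h(1), …, h(21) are: 0, 1, 16, 15, 14, 9, 20, 3, 4, 5, 12, 11, 12, 5, 4, 3, 20, 9, 14, 15, 16, 1.
The distinct values are {0, 1, 3, 4, 5, 9, 11, 12, 14, 15, 16, 20}; there are 12 of them.

12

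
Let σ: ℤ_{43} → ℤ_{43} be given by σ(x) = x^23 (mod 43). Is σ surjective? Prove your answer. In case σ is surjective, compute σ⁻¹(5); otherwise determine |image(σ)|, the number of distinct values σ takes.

34

Since 43 is prime, the nonzero elements of ℤ_{43} form a cyclic group of order 42.
As gcd(23, 42) = 1, raising to the 23rd power is a bijection on this group: if s^23 ≡ t^23 then (st^{−1})^23 = 1, and the only element of order dividing gcd(23, 42) = 1 is 1, so s = t.
With σ(0) = 0 this makes σ injective on all of ℤ_{43}, hence bijective (finite equal-size domain and codomain). In particular σ is surjective.
Since σ is surjective, we find the preimage of 5. The inverse of x ↦ x^23 on (ℤ_{43})^× is x ↦ x^11, because 23·11 = 253 = 6·42 + 1 ≡ 1 (mod 42) and x^{42} = 1 for x ≠ 0 (Fermat). So σ⁻¹(5) = 5^11 mod 43.
Repeated squaring mod 43: 5^1 ≡ 5, 5^2 ≡ 5² = 25, 5^4 ≡ 25² = 625 ≡ 23, 5^8 ≡ 23² = 529 ≡ 13. Since 11 = 8 + 2 + 1, 5^11 ≡ 13·25·5: 13·25 = 325 ≡ 24, then 24·5 = 120 ≡ 34. So 5^11 ≡ 34 (mod 43).
Hence σ⁻¹(5) = 34.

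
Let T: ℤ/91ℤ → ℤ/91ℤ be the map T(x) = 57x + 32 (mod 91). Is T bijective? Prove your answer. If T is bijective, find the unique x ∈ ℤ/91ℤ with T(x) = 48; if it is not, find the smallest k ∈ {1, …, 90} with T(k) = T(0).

Suppose T(x_1) = T(x_2) in ℤ/91ℤ. Then 57x_1 + 32 ≡ 57x_2 + 32 (mod 91), so 57(x_1 − x_2) ≡ 0 (mod 91).
Since gcd(57, 91) = 1, 57 is invertible modulo 91, therefore x_1 − x_2 ≡ 0 (mod 91), i.e. x_1 = x_2.
We now compute 57⁻¹ mod 91 explicitly. Euclid's algorithm: 91 = 1·57 + 34, 57 = 1·34 + 23, 34 = 1·23 + 11, 23 = 2·11 + 1; back-substituting gives 1 = 8·57 − 5·91, so 57⁻¹ ≡ 8 (mod 91).
Then y ↦ 8(y − 32) is a two-sided inverse to T, so every y ∈ ℤ/91ℤ has a preimage.
Thus T is bijective.
Since T is bijective, we find T⁻¹(48): we need 57x ≡ 48 − 32 ≡ 16 (mod 91). Using 57⁻¹ = 8: x ≡ 8·16 = 128 = 1·91 + 37, so x = 37.
Check: T(37) = 57·37 + 32 = 2141 = 23·91 + 48 ≡ 48 (mod 91).

37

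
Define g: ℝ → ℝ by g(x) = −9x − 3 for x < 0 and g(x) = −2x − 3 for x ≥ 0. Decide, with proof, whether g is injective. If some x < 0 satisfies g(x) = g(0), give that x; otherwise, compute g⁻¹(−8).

Both pieces are strictly decreasing (slopes −9 and −2), so each is injective on its own interval.
The left piece maps (−∞, 0) onto (−3, ∞); the right piece maps [0, ∞) onto (−∞, −3].
These images are disjoint, so no value is attained by both pieces. Therefore g is injective.
Because the two images are disjoint, no x < 0 has g(x) = g(0), so we compute g⁻¹(−8): −8 lies in (−∞, −3], so solve −2x − 3 = −8: x = (−8 + 3)/(−2) = 5/2.

5/2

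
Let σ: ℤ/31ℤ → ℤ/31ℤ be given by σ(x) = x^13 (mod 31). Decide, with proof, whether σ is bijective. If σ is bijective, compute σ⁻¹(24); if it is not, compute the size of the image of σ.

Since 31 is prime, the nonzero elements of ℤ/31ℤ form a cyclic group of order 30.
As gcd(13, 30) = 1, raising to the 13th power is a bijection on this group: if x_1^13 ≡ x_2^13 then (x_1x_2^{−1})^13 = 1, and the only element of order dividing gcd(13, 30) = 1 is 1, so x_1 = x_2.
With σ(0) = 0 this makes σ injective on all of ℤ/31ℤ, hence bijective (finite equal-size domain and codomain). In particular σ is bijective.
Since σ is bijective, we find the preimage of 24. The inverse of x ↦ x^13 on (ℤ/31ℤ)^× is x ↦ x^7, because 13·7 = 91 = 3·30 + 1 ≡ 1 (mod 30) and x^{30} = 1 for x ≠ 0 (Fermat). So σ⁻¹(24) = 24^7 mod 31.
Repeated squaring mod 31: 24^1 ≡ 24, 24^2 ≡ 24² = 576 ≡ 18, 24^4 ≡ 18² = 324 ≡ 14. Since 7 = 4 + 2 + 1, 24^7 ≡ 14·18·24: 14·18 = 252 ≡ 4, then 4·24 = 96 ≡ 3. So 24^7 ≡ 3 (mod 31).
Hence σ⁻¹(24) = 3.

3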